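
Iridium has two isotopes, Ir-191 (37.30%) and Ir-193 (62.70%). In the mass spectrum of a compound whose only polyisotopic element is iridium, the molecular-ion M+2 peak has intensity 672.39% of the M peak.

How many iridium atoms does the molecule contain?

4

For n independent Ir atoms, I(M+2)/I(M) = n · (abundance Ir-193) / (abundance Ir-191) = n · 0.6270/0.3730.
n = 6.7239 × 0.3730/0.6270 = 4.00 ≈ 4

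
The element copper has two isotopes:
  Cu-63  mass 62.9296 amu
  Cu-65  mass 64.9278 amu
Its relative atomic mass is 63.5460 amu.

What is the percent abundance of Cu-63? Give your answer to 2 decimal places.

Let x be the fractional abundance of Cu-63; then Cu-65 has abundance 1 − x.
62.9296·x + 64.9278·(1 − x) = 63.5460
(62.9296 − 64.9278)·x = 63.5460 − 64.9278
x = -1.3818 / -1.9982 = 0.69152 → 69.15% Cu-63, 30.85% Cu-65.

69.15%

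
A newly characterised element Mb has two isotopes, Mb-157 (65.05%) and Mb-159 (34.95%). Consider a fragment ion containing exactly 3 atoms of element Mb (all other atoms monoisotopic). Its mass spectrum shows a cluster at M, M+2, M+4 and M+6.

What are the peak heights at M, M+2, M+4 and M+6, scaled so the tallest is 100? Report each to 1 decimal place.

62.0 : 100.0 : 53.7 : 9.6

Each Mb atom is independently Mb-157 (p = 0.6505) or Mb-159 (q = 0.3495); the cluster is the binomial expansion (p + q)^3.
P(M) = 0.6505^3 = 0.275259
P(M+2) = 3 × 0.6505^2 × 0.3495^1 = 0.443673
P(M+4) = 3 × 0.6505^1 × 0.3495^2 = 0.238376
P(M+6) = 0.3495^3 = 0.042692
The M+2 peak is largest (0.443673); scaling to 100 gives 62.0 : 100.0 : 53.7 : 9.6.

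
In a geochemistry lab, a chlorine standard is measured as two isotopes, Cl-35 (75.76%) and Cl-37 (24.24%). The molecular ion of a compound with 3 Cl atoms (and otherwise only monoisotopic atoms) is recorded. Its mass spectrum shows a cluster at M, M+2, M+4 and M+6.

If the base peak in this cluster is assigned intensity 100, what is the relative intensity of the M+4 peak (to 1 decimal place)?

30.7

Binomial terms of (0.7576 + 0.2424)^3: M 0.4348, M+2 0.4174, M+4 0.1335, M+6 0.0142 → M is the base peak.
P(M) = C(3,0) × 0.7576^3 × 0.2424^0 = 1 × 0.4348304 × 1.0000 = 0.434830 (base)
P(M+4) = C(3,2) × 0.7576^1 × 0.2424^2 = 3 × 0.7576 × 0.05875776 = 0.133545
Relative intensity = 0.133545 / 0.434830 × 100 = 30.7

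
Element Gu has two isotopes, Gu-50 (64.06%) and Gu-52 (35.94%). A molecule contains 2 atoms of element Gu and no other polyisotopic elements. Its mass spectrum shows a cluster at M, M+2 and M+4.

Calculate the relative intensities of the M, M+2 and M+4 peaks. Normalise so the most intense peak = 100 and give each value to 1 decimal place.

Expanding (0.6406 + 0.3594)^2:
P(M) = 0.6406^2 = 0.410368
P(M+2) = 2 × 0.6406^1 × 0.3594^1 = 0.460463
P(M+4) = 0.3594^2 = 0.129168
The M+2 peak is largest (0.460463); scaling to 100 gives 89.1 : 100.0 : 28.1.

89.1 : 100.0 : 28.1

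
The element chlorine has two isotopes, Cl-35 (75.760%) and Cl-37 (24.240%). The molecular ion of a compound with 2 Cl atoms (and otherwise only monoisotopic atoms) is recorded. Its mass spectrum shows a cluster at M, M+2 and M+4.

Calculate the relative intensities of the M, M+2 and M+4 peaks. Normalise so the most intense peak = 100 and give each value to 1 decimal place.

100.0 : 64.0 : 10.2

Expanding (0.75760 + 0.24240)^2:
P(M) = 0.75760^2 = 0.573958
P(M+2) = 2 × 0.75760^1 × 0.24240^1 = 0.367284
P(M+4) = 0.24240^2 = 0.058758
The M peak is largest (0.573958); scaling to 100 gives 100.0 : 64.0 : 10.2.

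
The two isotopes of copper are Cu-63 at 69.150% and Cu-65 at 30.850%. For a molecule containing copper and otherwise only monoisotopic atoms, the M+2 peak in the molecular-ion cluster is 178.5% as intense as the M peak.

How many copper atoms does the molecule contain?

4

The M+2/M ratio from n Cu atoms is n · q/p = n · 0.30850/0.69150.
n = 1.785 × 0.69150/0.30850 = 4.00 ≈ 4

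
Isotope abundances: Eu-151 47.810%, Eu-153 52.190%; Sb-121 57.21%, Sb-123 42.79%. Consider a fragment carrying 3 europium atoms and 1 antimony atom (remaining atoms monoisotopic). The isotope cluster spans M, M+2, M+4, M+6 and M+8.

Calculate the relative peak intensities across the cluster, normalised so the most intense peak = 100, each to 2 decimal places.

16.60 : 66.78 : 100.00 : 65.98 : 16.15

Europium pattern (n=3): 0.10928391 : 0.3578871 : 0.39067407 : 0.14215492
Antimony pattern (n=1): 0.5721 : 0.4279
Convolve the two distributions (both contribute in 2-u steps):
  M: 0.10928391×0.5721 = 0.062521
  M+2: 0.10928391×0.4279 + 0.3578871×0.5721 = 0.251510
  M+4: 0.3578871×0.4279 + 0.39067407×0.5721 = 0.376645
  M+6: 0.39067407×0.4279 + 0.14215492×0.5721 = 0.248496
  M+8: 0.14215492×0.4279 = 0.060828
Scale to base peak (0.376645) = 100: 16.60 : 66.78 : 100.00 : 65.98 : 16.15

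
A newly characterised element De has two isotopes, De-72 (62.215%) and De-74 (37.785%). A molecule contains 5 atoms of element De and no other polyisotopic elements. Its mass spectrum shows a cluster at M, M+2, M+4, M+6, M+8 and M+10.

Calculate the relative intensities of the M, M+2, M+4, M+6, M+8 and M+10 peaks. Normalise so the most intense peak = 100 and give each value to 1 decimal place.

27.1 : 82.3 : 100.0 : 60.7 : 18.4 : 2.2

The 5 De atoms are independent, so intensities follow the terms of (0.62215 + 0.37785)^5.
P(M) = 0.62215^5 = 0.093213
P(M+2) = 5 × 0.62215^4 × 0.37785^1 = 0.283054
P(M+4) = 10 × 0.62215^3 × 0.37785^2 = 0.343814
P(M+6) = 10 × 0.62215^2 × 0.37785^3 = 0.208809
P(M+8) = 5 × 0.62215^1 × 0.37785^4 = 0.063408
P(M+10) = 0.37785^5 = 0.007702
The M+4 peak is largest (0.343814); scaling to 100 gives 27.1 : 82.3 : 100.0 : 60.7 : 18.4 : 2.2.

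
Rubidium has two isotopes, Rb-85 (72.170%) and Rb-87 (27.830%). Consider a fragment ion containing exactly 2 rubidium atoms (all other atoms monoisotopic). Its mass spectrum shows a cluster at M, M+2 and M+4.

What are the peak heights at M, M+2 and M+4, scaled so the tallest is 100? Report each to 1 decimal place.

Expanding (0.72170 + 0.27830)^2:
P(M) = 0.72170^2 = 0.520851
P(M+2) = 2 × 0.72170^1 × 0.27830^1 = 0.401698
P(M+4) = 0.27830^2 = 0.077451
The M peak is largest (0.520851); scaling to 100 gives 100.0 : 77.1 : 14.9.

100.0 : 77.1 : 14.9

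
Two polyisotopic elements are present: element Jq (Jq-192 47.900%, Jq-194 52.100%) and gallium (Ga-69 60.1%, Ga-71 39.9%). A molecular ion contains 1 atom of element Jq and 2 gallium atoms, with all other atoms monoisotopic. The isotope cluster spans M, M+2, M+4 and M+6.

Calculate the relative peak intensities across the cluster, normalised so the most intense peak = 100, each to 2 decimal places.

41.40 : 100.00 : 78.04 : 19.85

Element Jq pattern (n=1): 0.4790 : 0.5210
Gallium pattern (n=2): 0.361201 : 0.479598 : 0.159201
Convolve the two distributions (both contribute in 2-u steps):
  M: 0.4790×0.361201 = 0.173015
  M+2: 0.4790×0.479598 + 0.5210×0.361201 = 0.417913
  M+4: 0.4790×0.159201 + 0.5210×0.479598 = 0.326128
  M+6: 0.5210×0.159201 = 0.082944
Scale to base peak (0.417913) = 100: 41.40 : 100.00 : 78.04 : 19.85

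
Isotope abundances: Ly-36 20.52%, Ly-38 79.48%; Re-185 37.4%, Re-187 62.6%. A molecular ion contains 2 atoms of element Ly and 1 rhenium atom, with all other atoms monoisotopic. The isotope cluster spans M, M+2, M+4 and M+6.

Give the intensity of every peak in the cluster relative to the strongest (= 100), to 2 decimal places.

3.58 : 33.68 : 100.00 : 89.78

Element Ly pattern (n=2): 0.04210704 : 0.32618592 : 0.63170704
Rhenium pattern (n=1): 0.3740 : 0.6260
Convolve the two distributions (both contribute in 2-u steps):
  M: 0.04210704×0.3740 = 0.015748
  M+2: 0.04210704×0.6260 + 0.32618592×0.3740 = 0.148353
  M+4: 0.32618592×0.6260 + 0.63170704×0.3740 = 0.440451
  M+6: 0.63170704×0.6260 = 0.395449
Scale to base peak (0.440451) = 100: 3.58 : 33.68 : 100.00 : 89.78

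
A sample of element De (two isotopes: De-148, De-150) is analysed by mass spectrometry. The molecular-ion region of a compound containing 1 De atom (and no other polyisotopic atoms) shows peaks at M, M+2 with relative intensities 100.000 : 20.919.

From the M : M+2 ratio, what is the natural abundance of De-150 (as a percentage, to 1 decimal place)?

17.3%

If p is the fraction of De that is De-148, then I(M+2)/I(M) = [C(1,1)·p^0·(1−p)] / p^1 = 1·(1−p)/p = 20.919/100.000 = 0.2092
(1−p)/p = 0.2092/1 = 0.2092  ⇒  p = 1/(1 + 0.2092) = 0.8270
De-148: 82.7%, De-150: 17.3%.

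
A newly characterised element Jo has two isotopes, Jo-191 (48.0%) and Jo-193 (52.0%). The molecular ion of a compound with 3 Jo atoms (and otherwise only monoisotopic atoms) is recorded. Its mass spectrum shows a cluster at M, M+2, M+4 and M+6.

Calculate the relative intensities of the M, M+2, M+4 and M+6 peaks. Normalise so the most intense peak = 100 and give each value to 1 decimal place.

Expanding (0.480 + 0.520)^3:
P(M) = 0.480^3 = 0.110592
P(M+2) = 3 × 0.480^2 × 0.520^1 = 0.359424
P(M+4) = 3 × 0.480^1 × 0.520^2 = 0.389376
P(M+6) = 0.520^3 = 0.140608
The M+4 peak is largest (0.389376); scaling to 100 gives 28.4 : 92.3 : 100.0 : 36.1.

28.4 : 92.3 : 100.0 : 36.1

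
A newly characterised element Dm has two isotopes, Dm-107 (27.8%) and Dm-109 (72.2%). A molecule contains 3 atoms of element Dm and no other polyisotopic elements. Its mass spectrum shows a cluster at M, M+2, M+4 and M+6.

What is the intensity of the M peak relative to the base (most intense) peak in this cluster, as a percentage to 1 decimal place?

Binomial terms of (0.278 + 0.722)^3: M 0.0215, M+2 0.1674, M+4 0.4348, M+6 0.3764 → M+4 is the base peak.
P(M+4) = C(3,2) × 0.278^1 × 0.722^2 = 3 × 0.2780 × 0.521284 = 0.434751 (base)
P(M) = C(3,0) × 0.278^3 × 0.722^0 = 1 × 0.02148495 × 1.0000 = 0.021485
Relative intensity = 0.021485 / 0.434751 × 100 = 4.9

4.9%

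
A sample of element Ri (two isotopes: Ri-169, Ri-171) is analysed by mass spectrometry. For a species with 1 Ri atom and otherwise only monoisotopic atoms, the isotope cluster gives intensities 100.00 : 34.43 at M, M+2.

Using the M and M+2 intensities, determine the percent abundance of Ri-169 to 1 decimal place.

74.4%

Write p for the Ri-169 fraction. I(M+2)/I(M) = [C(1,1)·p^0·(1−p)] / p^1 = 1·(1−p)/p = 34.43/100.00 = 0.3443
(1−p)/p = 0.3443/1 = 0.3443  ⇒  p = 1/(1 + 0.3443) = 0.7439
Ri-169: 74.4%, Ri-171: 25.6%.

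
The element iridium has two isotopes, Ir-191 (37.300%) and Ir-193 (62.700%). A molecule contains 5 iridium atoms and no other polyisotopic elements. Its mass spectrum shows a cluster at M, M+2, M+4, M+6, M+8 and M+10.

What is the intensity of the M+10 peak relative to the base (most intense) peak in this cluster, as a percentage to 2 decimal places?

Binomial terms of (0.37300 + 0.62700)^5: M 0.0072, M+2 0.0607, M+4 0.2040, M+6 0.3429, M+8 0.2882, M+10 0.0969 → M+6 is the base peak.
P(M+6) = C(5,3) × 0.37300^2 × 0.62700^3 = 10 × 0.139129 × 0.24649188 = 0.342942 (base)
P(M+10) = C(5,5) × 0.37300^0 × 0.62700^5 = 1 × 1.0000 × 0.09690311 = 0.096903
Relative intensity = 0.096903 / 0.342942 × 100 = 28.26

28.26%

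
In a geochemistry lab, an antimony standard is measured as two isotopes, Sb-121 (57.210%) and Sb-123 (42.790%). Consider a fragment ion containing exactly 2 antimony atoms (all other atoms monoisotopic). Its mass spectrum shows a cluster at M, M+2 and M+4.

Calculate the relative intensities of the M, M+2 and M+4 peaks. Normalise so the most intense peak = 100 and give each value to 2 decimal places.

66.85 : 100.00 : 37.40

The 2 Sb atoms are independent, so intensities follow the terms of (0.57210 + 0.42790)^2.
P(M) = 0.57210^2 = 0.327298
P(M+2) = 2 × 0.57210^1 × 0.42790^1 = 0.489603
P(M+4) = 0.42790^2 = 0.183098
The M+2 peak is largest (0.489603); scaling to 100 gives 66.85 : 100.00 : 37.40.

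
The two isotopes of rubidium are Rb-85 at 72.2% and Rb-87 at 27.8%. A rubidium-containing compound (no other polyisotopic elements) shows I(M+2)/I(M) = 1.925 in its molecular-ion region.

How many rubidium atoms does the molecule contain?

For n independent Rb atoms, I(M+2)/I(M) = n · (abundance Rb-87) / (abundance Rb-85) = n · 0.278/0.722.
n = 1.925 × 0.722/0.278 = 5.00 ≈ 5

5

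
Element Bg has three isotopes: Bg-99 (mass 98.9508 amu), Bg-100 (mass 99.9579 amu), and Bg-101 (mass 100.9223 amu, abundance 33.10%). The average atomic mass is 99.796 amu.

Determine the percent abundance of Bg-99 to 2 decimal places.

47.77%

The remaining 66.90% is split between Bg-99 (fraction x) and Bg-100 (fraction 0.6690 − x).
Substituting: 98.9508x + 99.9579(0.6690 − x) = 66.3907187
(98.9508 − 99.9579)x = -0.4811164  ⇒  x = 0.47772, y = 0.19128
Bg-99: 47.77%, Bg-100: 19.13%.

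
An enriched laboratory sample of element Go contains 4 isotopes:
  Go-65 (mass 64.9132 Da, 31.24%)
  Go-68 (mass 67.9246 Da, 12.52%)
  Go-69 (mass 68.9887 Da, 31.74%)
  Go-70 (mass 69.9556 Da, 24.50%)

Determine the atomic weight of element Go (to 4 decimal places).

The abundance-weighted mean is 0.3124 × 64.9132 + 0.1252 × 67.9246 + 0.3174 × 68.9887 + 0.2450 × 69.9556
= 20.27888 + 8.50416 + 21.89701 + 17.13912 = 67.81917 Da

67.8192 Da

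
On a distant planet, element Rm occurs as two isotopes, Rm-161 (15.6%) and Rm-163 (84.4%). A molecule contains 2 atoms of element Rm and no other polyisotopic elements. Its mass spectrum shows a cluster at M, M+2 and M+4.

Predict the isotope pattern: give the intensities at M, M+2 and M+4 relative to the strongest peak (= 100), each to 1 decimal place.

3.4 : 37.0 : 100.0

The 2 Rm atoms are independent, so intensities follow the terms of (0.156 + 0.844)^2.
P(M) = 0.156^2 = 0.024336
P(M+2) = 2 × 0.156^1 × 0.844^1 = 0.263328
P(M+4) = 0.844^2 = 0.712336
The M+4 peak is largest (0.712336); scaling to 100 gives 3.4 : 37.0 : 100.0.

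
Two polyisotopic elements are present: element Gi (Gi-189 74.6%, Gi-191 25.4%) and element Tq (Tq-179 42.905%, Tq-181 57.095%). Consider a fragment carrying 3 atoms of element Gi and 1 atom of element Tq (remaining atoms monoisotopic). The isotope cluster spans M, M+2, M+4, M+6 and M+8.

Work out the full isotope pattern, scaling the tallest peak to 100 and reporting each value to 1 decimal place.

Element Gi pattern (n=3): 0.41516094 : 0.42406519 : 0.14438681 : 0.01638706
Element Tq pattern (n=1): 0.42905 : 0.57095
Convolve the two distributions (both contribute in 2-u steps):
  M: 0.41516094×0.42905 = 0.178125
  M+2: 0.41516094×0.57095 + 0.42406519×0.42905 = 0.418981
  M+4: 0.42406519×0.57095 + 0.14438681×0.42905 = 0.304069
  M+6: 0.14438681×0.57095 + 0.01638706×0.42905 = 0.089469
  M+8: 0.01638706×0.57095 = 0.009356
Scale to base peak (0.418981) = 100: 42.5 : 100.0 : 72.6 : 21.4 : 2.2

42.5 : 100.0 : 72.6 : 21.4 : 2.2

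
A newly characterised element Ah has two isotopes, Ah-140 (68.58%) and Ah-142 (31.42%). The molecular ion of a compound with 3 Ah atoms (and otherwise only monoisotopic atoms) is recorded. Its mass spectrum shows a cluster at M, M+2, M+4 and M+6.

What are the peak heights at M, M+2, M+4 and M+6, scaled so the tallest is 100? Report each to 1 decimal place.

The 3 Ah atoms are independent, so intensities follow the terms of (0.6858 + 0.3142)^3.
P(M) = 0.6858^3 = 0.322547
P(M+2) = 3 × 0.6858^2 × 0.3142^1 = 0.443325
P(M+4) = 3 × 0.6858^1 × 0.3142^2 = 0.203110
P(M+6) = 0.3142^3 = 0.031018
The M+2 peak is largest (0.443325); scaling to 100 gives 72.8 : 100.0 : 45.8 : 7.0.

72.8 : 100.0 : 45.8 : 7.0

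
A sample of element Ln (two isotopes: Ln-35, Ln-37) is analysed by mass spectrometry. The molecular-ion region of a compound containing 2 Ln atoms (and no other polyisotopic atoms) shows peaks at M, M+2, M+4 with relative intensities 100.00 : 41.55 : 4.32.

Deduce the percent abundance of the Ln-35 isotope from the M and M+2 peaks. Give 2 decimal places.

82.80%

If p is the fraction of Ln that is Ln-35, then I(M+2)/I(M) = [C(2,1)·p^1·(1−p)] / p^2 = 2·(1−p)/p = 41.55/100.00 = 0.4155
(1−p)/p = 0.4155/2 = 0.2077  ⇒  p = 1/(1 + 0.2077) = 0.8280
Ln-35: 82.80%, Ln-37: 17.20%.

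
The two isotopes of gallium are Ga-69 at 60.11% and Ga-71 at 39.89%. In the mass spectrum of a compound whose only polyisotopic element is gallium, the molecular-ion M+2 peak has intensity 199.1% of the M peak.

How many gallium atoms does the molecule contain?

3

For n independent Ga atoms, I(M+2)/I(M) = n · (abundance Ga-71) / (abundance Ga-69) = n · 0.3989/0.6011.
n = 1.991 × 0.6011/0.3989 = 3.00 ≈ 3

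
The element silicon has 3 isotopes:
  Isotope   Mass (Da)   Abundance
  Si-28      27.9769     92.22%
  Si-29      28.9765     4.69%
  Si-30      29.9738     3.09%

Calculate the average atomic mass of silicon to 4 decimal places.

Ar = Σ fᵢ·mᵢ = 0.9222 × 27.9769 + 0.0469 × 28.9765 + 0.0309 × 29.9738
= 25.80030 + 1.35900 + 0.92619 = 28.08549 Da

28.0855 Da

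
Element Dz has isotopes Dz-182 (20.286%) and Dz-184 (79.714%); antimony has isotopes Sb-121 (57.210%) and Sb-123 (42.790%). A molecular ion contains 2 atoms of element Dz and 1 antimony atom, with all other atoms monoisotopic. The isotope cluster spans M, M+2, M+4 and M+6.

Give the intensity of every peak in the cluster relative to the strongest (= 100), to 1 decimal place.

4.7 : 40.4 : 100.0 : 54.2

Element Dz pattern (n=2): 0.04115218 : 0.32341564 : 0.63543218
Antimony pattern (n=1): 0.5721 : 0.4279
Convolve the two distributions (both contribute in 2-u steps):
  M: 0.04115218×0.5721 = 0.023543
  M+2: 0.04115218×0.4279 + 0.32341564×0.5721 = 0.202635
  M+4: 0.32341564×0.4279 + 0.63543218×0.5721 = 0.501920
  M+6: 0.63543218×0.4279 = 0.271901
Scale to base peak (0.501920) = 100: 4.7 : 40.4 : 100.0 : 54.2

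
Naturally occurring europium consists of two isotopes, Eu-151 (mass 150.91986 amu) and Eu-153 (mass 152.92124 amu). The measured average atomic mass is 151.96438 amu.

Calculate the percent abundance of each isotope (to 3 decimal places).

With x = fraction of Eu-151 (so Eu-153 is 1 − x):
150.91986·x + 152.92124·(1 − x) = 151.96438
(150.91986 − 152.92124)·x = 151.96438 − 152.92124
x = -0.95686 / -2.00138 = 0.47810 → 47.810% Eu-151, 52.190% Eu-153.

Eu-151: 47.810%, Eu-153: 52.190%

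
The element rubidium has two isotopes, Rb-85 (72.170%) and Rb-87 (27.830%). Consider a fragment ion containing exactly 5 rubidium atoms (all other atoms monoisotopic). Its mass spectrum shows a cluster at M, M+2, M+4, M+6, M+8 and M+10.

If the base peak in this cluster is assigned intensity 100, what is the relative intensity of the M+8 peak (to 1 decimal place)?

(0.72170 + 0.27830)^5 gives M 0.1958, M+2 0.3775, M+4 0.2911, M+6 0.1123, M+8 0.0216, M+10 0.0017; the largest is M+2.
P(M+2) = C(5,1) × 0.72170^4 × 0.27830^1 = 5 × 0.27128565 × 0.2783 = 0.377494 (base)
P(M+8) = C(5,4) × 0.72170^1 × 0.27830^4 = 5 × 0.7217 × 0.00599864 = 0.021646
Relative intensity = 0.021646 / 0.377494 × 100 = 5.7

5.7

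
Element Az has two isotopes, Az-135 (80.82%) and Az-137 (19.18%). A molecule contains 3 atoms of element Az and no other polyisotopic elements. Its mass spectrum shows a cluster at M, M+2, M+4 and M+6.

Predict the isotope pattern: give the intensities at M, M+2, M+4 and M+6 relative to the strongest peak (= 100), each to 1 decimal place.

100.0 : 71.2 : 16.9 : 1.3

The 3 Az atoms are independent, so intensities follow the terms of (0.8082 + 0.1918)^3.
P(M) = 0.8082^3 = 0.527906
P(M+2) = 3 × 0.8082^2 × 0.1918^1 = 0.375844
P(M+4) = 3 × 0.8082^1 × 0.1918^2 = 0.089194
P(M+6) = 0.1918^3 = 0.007056
The M peak is largest (0.527906); scaling to 100 gives 100.0 : 71.2 : 16.9 : 1.3.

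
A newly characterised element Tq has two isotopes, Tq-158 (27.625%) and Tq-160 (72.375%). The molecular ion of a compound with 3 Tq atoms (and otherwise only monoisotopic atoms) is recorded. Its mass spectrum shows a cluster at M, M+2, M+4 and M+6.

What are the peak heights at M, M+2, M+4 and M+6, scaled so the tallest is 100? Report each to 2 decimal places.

4.86 : 38.17 : 100.00 : 87.33

Each Tq atom is independently Tq-158 (p = 0.27625) or Tq-160 (q = 0.72375); the cluster is the binomial expansion (p + q)^3.
P(M) = 0.27625^3 = 0.021082
P(M+2) = 3 × 0.27625^2 × 0.72375^1 = 0.165697
P(M+4) = 3 × 0.27625^1 × 0.72375^2 = 0.434111
P(M+6) = 0.72375^3 = 0.379110
The M+4 peak is largest (0.434111); scaling to 100 gives 4.86 : 38.17 : 100.00 : 87.33.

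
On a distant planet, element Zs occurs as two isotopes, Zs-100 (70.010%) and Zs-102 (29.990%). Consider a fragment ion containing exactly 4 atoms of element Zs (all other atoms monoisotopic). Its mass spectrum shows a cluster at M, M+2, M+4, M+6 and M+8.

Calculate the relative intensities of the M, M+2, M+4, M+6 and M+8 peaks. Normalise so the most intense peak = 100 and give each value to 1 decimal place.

58.4 : 100.0 : 64.3 : 18.3 : 2.0

Expanding (0.70010 + 0.29990)^4:
P(M) = 0.70010^4 = 0.240237
P(M+2) = 4 × 0.70010^3 × 0.29990^1 = 0.411639
P(M+4) = 6 × 0.70010^2 × 0.29990^2 = 0.264499
P(M+6) = 4 × 0.70010^1 × 0.29990^3 = 0.075535
P(M+8) = 0.29990^4 = 0.008089
The M+2 peak is largest (0.411639); scaling to 100 gives 58.4 : 100.0 : 64.3 : 18.3 : 2.0.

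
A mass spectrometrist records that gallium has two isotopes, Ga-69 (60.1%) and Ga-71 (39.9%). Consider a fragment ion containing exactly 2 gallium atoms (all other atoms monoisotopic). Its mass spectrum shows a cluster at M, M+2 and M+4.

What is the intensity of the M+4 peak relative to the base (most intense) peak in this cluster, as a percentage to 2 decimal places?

(0.601 + 0.399)^2 gives M 0.3612, M+2 0.4796, M+4 0.1592; the largest is M+2.
P(M+2) = C(2,1) × 0.601^1 × 0.399^1 = 2 × 0.6010 × 0.3990 = 0.479598 (base)
P(M+4) = C(2,2) × 0.601^0 × 0.399^2 = 1 × 1.0000 × 0.159201 = 0.159201
Relative intensity = 0.159201 / 0.479598 × 100 = 33.19

33.19%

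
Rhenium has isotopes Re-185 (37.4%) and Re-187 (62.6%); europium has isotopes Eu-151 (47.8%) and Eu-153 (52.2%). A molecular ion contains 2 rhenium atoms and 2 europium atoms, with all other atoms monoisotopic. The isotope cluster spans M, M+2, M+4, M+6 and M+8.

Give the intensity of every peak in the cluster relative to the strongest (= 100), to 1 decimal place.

8.8 : 48.9 : 100.0 : 89.4 : 29.6

Rhenium pattern (n=2): 0.139876 : 0.468248 : 0.391876
Europium pattern (n=2): 0.228484 : 0.499032 : 0.272484
Convolve the two distributions (both contribute in 2-u steps):
  M: 0.139876×0.228484 = 0.031959
  M+2: 0.139876×0.499032 + 0.468248×0.228484 = 0.176790
  M+4: 0.139876×0.272484 + 0.468248×0.499032 + 0.391876×0.228484 = 0.361322
  M+6: 0.468248×0.272484 + 0.391876×0.499032 = 0.323149
  M+8: 0.391876×0.272484 = 0.106780
Scale to base peak (0.361322) = 100: 8.8 : 48.9 : 100.0 : 89.4 : 29.6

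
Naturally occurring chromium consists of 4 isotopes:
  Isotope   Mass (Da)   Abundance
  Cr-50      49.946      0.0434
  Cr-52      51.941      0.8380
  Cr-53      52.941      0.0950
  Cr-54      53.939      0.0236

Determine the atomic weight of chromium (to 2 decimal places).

52.00 Da

Ar = Σ fᵢ·mᵢ = 0.0434 × 49.946 + 0.8380 × 51.941 + 0.0950 × 52.941 + 0.0236 × 53.939
= 2.1677 + 43.5266 + 5.0294 + 1.2730 = 51.9967 Da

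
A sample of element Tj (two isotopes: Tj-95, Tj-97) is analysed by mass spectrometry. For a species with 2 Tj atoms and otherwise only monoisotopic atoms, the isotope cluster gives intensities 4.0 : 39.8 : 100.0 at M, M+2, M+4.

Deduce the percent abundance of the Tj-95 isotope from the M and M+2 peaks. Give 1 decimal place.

Write p for the Tj-95 fraction. I(M+2)/I(M) = [C(2,1)·p^1·(1−p)] / p^2 = 2·(1−p)/p = 39.8/4.0 = 9.9500
(1−p)/p = 9.9500/2 = 4.9750  ⇒  p = 1/(1 + 4.9750) = 0.1674
Tj-95: 16.7%, Tj-97: 83.3%.

16.7%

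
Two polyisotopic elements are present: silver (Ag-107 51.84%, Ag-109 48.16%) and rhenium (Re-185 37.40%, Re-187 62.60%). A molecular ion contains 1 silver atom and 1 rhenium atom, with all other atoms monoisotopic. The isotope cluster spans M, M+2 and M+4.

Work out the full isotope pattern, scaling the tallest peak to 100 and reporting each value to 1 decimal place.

38.4 : 100.0 : 59.7

Silver pattern (n=1): 0.5184 : 0.4816
Rhenium pattern (n=1): 0.3740 : 0.6260
Convolve the two distributions (both contribute in 2-u steps):
  M: 0.5184×0.3740 = 0.193882
  M+2: 0.5184×0.6260 + 0.4816×0.3740 = 0.504637
  M+4: 0.4816×0.6260 = 0.301482
Scale to base peak (0.504637) = 100: 38.4 : 100.0 : 59.7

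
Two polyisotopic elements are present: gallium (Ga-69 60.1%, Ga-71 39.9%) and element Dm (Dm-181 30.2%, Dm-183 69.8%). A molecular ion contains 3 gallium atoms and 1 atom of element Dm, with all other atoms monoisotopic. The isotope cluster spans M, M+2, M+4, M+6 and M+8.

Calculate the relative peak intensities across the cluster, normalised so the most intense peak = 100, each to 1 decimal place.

16.9 : 72.6 : 100.0 : 56.5 : 11.4

Gallium pattern (n=3): 0.2170818 : 0.4323576 : 0.2870394 : 0.0635212
Element Dm pattern (n=1): 0.3020 : 0.6980
Convolve the two distributions (both contribute in 2-u steps):
  M: 0.2170818×0.3020 = 0.065559
  M+2: 0.2170818×0.6980 + 0.4323576×0.3020 = 0.282095
  M+4: 0.4323576×0.6980 + 0.2870394×0.3020 = 0.388472
  M+6: 0.2870394×0.6980 + 0.0635212×0.3020 = 0.219537
  M+8: 0.0635212×0.6980 = 0.044338
Scale to base peak (0.388472) = 100: 16.9 : 72.6 : 100.0 : 56.5 : 11.4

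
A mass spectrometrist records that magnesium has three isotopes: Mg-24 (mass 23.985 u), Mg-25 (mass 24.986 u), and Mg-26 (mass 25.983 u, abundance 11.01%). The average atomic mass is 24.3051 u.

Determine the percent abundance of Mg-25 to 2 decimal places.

The remaining 88.99% is split between Mg-24 (fraction x) and Mg-25 (fraction 0.8899 − x).
Substituting: 23.985x + 24.986(0.8899 − x) = 21.4443717
(23.985 − 24.986)x = -0.7906697  ⇒  x = 0.78988, y = 0.10002
Mg-24: 78.99%, Mg-25: 10.00%.

10.00%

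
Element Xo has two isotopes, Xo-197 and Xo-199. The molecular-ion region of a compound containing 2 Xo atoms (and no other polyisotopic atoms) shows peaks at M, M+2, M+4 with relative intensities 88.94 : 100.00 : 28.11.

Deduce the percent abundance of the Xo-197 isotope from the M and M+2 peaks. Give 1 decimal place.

64.0%

Write p for the Xo-197 fraction. I(M+2)/I(M) = [C(2,1)·p^1·(1−p)] / p^2 = 2·(1−p)/p = 100.00/88.94 = 1.1244
(1−p)/p = 1.1244/2 = 0.5622  ⇒  p = 1/(1 + 0.5622) = 0.6401
Xo-197: 64.0%, Xo-199: 36.0%.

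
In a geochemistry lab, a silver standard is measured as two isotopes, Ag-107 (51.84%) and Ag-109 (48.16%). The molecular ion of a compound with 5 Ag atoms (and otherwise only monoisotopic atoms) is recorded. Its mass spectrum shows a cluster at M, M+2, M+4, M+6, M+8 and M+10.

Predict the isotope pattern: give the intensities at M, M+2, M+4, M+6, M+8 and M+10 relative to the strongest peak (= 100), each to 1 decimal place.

11.6 : 53.8 : 100.0 : 92.9 : 43.2 : 8.0

Expanding (0.5184 + 0.4816)^5:
P(M) = 0.5184^5 = 0.037439
P(M+2) = 5 × 0.5184^4 × 0.4816^1 = 0.173907
P(M+4) = 10 × 0.5184^3 × 0.4816^2 = 0.323123
P(M+6) = 10 × 0.5184^2 × 0.4816^3 = 0.300185
P(M+8) = 5 × 0.5184^1 × 0.4816^4 = 0.139438
P(M+10) = 0.4816^5 = 0.025908
The M+4 peak is largest (0.323123); scaling to 100 gives 11.6 : 53.8 : 100.0 : 92.9 : 43.2 : 8.0.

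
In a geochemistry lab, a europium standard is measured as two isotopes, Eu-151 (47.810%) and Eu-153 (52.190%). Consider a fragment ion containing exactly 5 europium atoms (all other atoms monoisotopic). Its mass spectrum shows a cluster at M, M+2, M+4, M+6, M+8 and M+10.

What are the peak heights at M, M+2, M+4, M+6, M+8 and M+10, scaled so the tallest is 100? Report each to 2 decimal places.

The 5 Eu atoms are independent, so intensities follow the terms of (0.47810 + 0.52190)^5.
P(M) = 0.47810^5 = 0.024980
P(M+2) = 5 × 0.47810^4 × 0.52190^1 = 0.136343
P(M+4) = 10 × 0.47810^3 × 0.52190^2 = 0.297667
P(M+6) = 10 × 0.47810^2 × 0.52190^3 = 0.324937
P(M+8) = 5 × 0.47810^1 × 0.52190^4 = 0.177353
P(M+10) = 0.52190^5 = 0.038720
The M+6 peak is largest (0.324937); scaling to 100 gives 7.69 : 41.96 : 91.61 : 100.00 : 54.58 : 11.92.

7.69 : 41.96 : 91.61 : 100.00 : 54.58 : 11.92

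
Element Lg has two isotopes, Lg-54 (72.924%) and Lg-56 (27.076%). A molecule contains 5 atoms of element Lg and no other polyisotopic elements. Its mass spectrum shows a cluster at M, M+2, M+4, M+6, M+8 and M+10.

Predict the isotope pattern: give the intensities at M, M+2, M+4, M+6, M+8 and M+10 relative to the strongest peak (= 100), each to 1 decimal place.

53.9 : 100.0 : 74.3 : 27.6 : 5.1 : 0.4

Each Lg atom is independently Lg-54 (p = 0.72924) or Lg-56 (q = 0.27076); the cluster is the binomial expansion (p + q)^5.
P(M) = 0.72924^5 = 0.206230
P(M+2) = 5 × 0.72924^4 × 0.27076^1 = 0.382857
P(M+4) = 10 × 0.72924^3 × 0.27076^2 = 0.284302
P(M+6) = 10 × 0.72924^2 × 0.27076^3 = 0.105559
P(M+8) = 5 × 0.72924^1 × 0.27076^4 = 0.019596
P(M+10) = 0.27076^5 = 0.001455
The M+2 peak is largest (0.382857); scaling to 100 gives 53.9 : 100.0 : 74.3 : 27.6 : 5.1 : 0.4.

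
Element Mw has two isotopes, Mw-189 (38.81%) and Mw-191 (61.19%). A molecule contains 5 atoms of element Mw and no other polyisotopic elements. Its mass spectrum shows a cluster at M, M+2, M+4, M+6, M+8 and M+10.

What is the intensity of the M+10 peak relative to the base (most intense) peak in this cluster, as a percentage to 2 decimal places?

Binomial terms of (0.3881 + 0.6119)^5: M 0.0088, M+2 0.0694, M+4 0.2189, M+6 0.3451, M+8 0.2720, M+10 0.0858 → M+6 is the base peak.
P(M+6) = C(5,3) × 0.3881^2 × 0.6119^3 = 10 × 0.15062161 × 0.22910858 = 0.345087 (base)
P(M+10) = C(5,5) × 0.3881^0 × 0.6119^5 = 1 × 1.0000 × 0.0857832 = 0.085783
Relative intensity = 0.085783 / 0.345087 × 100 = 24.86

24.86%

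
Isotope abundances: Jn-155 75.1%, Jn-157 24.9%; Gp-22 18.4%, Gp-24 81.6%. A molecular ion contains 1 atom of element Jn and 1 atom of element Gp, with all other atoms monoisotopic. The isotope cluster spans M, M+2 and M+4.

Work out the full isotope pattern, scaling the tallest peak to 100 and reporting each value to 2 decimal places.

Element Jn pattern (n=1): 0.7510 : 0.2490
Element Gp pattern (n=1): 0.1840 : 0.8160
Convolve the two distributions (both contribute in 2-u steps):
  M: 0.7510×0.1840 = 0.138184
  M+2: 0.7510×0.8160 + 0.2490×0.1840 = 0.658632
  M+4: 0.2490×0.8160 = 0.203184
Scale to base peak (0.658632) = 100: 20.98 : 100.00 : 30.85

20.98 : 100.00 : 30.85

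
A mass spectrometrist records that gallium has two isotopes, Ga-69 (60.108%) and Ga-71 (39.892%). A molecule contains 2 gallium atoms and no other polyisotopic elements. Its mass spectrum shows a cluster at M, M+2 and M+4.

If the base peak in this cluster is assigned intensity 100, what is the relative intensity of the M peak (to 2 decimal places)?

75.34

(0.60108 + 0.39892)^2 gives M 0.3613, M+2 0.4796, M+4 0.1591; the largest is M+2.
P(M+2) = C(2,1) × 0.60108^1 × 0.39892^1 = 2 × 0.60108 × 0.39892 = 0.479566 (base)
P(M) = C(2,0) × 0.60108^2 × 0.39892^0 = 1 × 0.36129717 × 1.0000 = 0.361297
Relative intensity = 0.361297 / 0.479566 × 100 = 75.34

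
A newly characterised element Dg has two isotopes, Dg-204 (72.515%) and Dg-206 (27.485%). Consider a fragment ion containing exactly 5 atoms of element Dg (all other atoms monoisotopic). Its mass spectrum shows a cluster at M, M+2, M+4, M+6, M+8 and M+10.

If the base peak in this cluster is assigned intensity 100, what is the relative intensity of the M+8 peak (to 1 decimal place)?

(0.72515 + 0.27485)^5 gives M 0.2005, M+2 0.3800, M+4 0.2881, M+6 0.1092, M+8 0.0207, M+10 0.0016; the largest is M+2.
P(M+2) = C(5,1) × 0.72515^4 × 0.27485^1 = 5 × 0.27651036 × 0.27485 = 0.379994 (base)
P(M+8) = C(5,4) × 0.72515^1 × 0.27485^4 = 5 × 0.72515 × 0.00570667 = 0.020691
Relative intensity = 0.020691 / 0.379994 × 100 = 5.4

5.4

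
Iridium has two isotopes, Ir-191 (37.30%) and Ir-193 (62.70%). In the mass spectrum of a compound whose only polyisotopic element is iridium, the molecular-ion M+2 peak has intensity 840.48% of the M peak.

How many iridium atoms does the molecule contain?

5

With n Ir atoms, P(M+2)/P(M) = C(n,1)·p^(n−1)q / p^n = n·q/p = n · 0.6270/0.3730.
n = 8.4048 × 0.3730/0.6270 = 5.00 ≈ 5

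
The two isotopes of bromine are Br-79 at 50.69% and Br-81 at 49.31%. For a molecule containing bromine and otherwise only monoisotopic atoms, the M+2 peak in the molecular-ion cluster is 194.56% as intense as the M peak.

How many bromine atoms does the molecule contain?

For n independent Br atoms, I(M+2)/I(M) = n · (abundance Br-81) / (abundance Br-79) = n · 0.4931/0.5069.
n = 1.9456 × 0.5069/0.4931 = 2.00 ≈ 2

2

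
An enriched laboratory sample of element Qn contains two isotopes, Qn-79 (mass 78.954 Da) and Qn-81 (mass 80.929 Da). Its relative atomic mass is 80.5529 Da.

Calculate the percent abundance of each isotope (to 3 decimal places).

Qn-79: 19.043%, Qn-81: 80.957%

Let x be the fractional abundance of Qn-79; then Qn-81 has abundance 1 − x.
78.954·x + 80.929·(1 − x) = 80.5529
(78.954 − 80.929)·x = 80.5529 − 80.929
x = -0.3761 / -1.975 = 0.19043 → 19.043% Qn-79, 80.957% Qn-81.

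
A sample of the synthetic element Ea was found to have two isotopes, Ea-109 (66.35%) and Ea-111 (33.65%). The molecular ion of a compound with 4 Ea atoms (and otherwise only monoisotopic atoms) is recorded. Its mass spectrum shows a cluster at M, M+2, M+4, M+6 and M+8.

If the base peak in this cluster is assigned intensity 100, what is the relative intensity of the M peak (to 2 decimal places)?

49.29

Binomial terms of (0.6635 + 0.3365)^4: M 0.1938, M+2 0.3932, M+4 0.2991, M+6 0.1011, M+8 0.0128 → M+2 is the base peak.
P(M+2) = C(4,1) × 0.6635^3 × 0.3365^1 = 4 × 0.2920941 × 0.3365 = 0.393159 (base)
P(M) = C(4,0) × 0.6635^4 × 0.3365^0 = 1 × 0.19380443 × 1.0000 = 0.193804
Relative intensity = 0.193804 / 0.393159 × 100 = 49.29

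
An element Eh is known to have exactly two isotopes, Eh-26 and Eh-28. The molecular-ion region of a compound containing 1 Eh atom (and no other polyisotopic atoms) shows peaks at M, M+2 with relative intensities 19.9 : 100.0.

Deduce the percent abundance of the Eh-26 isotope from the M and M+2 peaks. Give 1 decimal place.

Write p for the Eh-26 fraction. I(M+2)/I(M) = [C(1,1)·p^0·(1−p)] / p^1 = 1·(1−p)/p = 100.0/19.9 = 5.0251
(1−p)/p = 5.0251/1 = 5.0251  ⇒  p = 1/(1 + 5.0251) = 0.1660
Eh-26: 16.6%, Eh-28: 83.4%.

16.6%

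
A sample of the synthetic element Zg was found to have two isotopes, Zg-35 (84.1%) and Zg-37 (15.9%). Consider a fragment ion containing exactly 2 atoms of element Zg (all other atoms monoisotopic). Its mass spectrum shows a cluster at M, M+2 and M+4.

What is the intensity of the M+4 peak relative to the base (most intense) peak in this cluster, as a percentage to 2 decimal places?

(0.841 + 0.159)^2 gives M 0.7073, M+2 0.2674, M+4 0.0253; the largest is M.
P(M) = C(2,0) × 0.841^2 × 0.159^0 = 1 × 0.707281 × 1.0000 = 0.707281 (base)
P(M+4) = C(2,2) × 0.841^0 × 0.159^2 = 1 × 1.0000 × 0.025281 = 0.025281
Relative intensity = 0.025281 / 0.707281 × 100 = 3.57

3.57%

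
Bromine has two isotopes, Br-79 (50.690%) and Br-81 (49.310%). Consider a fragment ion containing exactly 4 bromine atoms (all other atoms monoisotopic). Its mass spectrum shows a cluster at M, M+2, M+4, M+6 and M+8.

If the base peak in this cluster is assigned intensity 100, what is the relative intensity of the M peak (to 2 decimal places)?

(0.50690 + 0.49310)^4 gives M 0.0660, M+2 0.2569, M+4 0.3749, M+6 0.2431, M+8 0.0591; the largest is M+4.
P(M+4) = C(4,2) × 0.50690^2 × 0.49310^2 = 6 × 0.25694761 × 0.24314761 = 0.374857 (base)
P(M) = C(4,0) × 0.50690^4 × 0.49310^0 = 1 × 0.06602207 × 1.0000 = 0.066022
Relative intensity = 0.066022 / 0.374857 × 100 = 17.61

17.61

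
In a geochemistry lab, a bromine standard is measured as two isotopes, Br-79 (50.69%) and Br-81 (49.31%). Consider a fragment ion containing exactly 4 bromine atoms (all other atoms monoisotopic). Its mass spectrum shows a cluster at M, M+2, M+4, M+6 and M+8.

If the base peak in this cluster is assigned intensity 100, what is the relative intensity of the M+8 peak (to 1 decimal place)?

15.8

Term probabilities: M 0.0660, M+2 0.2569, M+4 0.3749, M+6 0.2431, M+8 0.0591. Base peak = M+4.
P(M+4) = C(4,2) × 0.5069^2 × 0.4931^2 = 6 × 0.25694761 × 0.24314761 = 0.374857 (base)
P(M+8) = C(4,4) × 0.5069^0 × 0.4931^4 = 1 × 1.0000 × 0.05912076 = 0.059121
Relative intensity = 0.059121 / 0.374857 × 100 = 15.8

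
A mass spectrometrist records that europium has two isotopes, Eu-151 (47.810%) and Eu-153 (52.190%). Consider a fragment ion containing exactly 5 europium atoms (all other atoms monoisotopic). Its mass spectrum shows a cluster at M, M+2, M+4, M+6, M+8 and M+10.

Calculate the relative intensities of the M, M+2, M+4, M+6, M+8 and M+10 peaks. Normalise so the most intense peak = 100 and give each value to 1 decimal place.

Each Eu atom is independently Eu-151 (p = 0.47810) or Eu-153 (q = 0.52190); the cluster is the binomial expansion (p + q)^5.
P(M) = 0.47810^5 = 0.024980
P(M+2) = 5 × 0.47810^4 × 0.52190^1 = 0.136343
P(M+4) = 10 × 0.47810^3 × 0.52190^2 = 0.297667
P(M+6) = 10 × 0.47810^2 × 0.52190^3 = 0.324937
P(M+8) = 5 × 0.47810^1 × 0.52190^4 = 0.177353
P(M+10) = 0.52190^5 = 0.038720
The M+6 peak is largest (0.324937); scaling to 100 gives 7.7 : 42.0 : 91.6 : 100.0 : 54.6 : 11.9.

7.7 : 42.0 : 91.6 : 100.0 : 54.6 : 11.9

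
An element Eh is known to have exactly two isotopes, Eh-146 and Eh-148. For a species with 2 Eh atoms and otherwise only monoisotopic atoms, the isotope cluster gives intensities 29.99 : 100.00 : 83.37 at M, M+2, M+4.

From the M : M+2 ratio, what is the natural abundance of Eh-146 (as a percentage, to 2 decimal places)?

Write p for the Eh-146 fraction. I(M+2)/I(M) = [C(2,1)·p^1·(1−p)] / p^2 = 2·(1−p)/p = 100.00/29.99 = 3.3344
(1−p)/p = 3.3344/2 = 1.6672  ⇒  p = 1/(1 + 1.6672) = 0.3749
Eh-146: 37.49%, Eh-148: 62.51%.

37.49%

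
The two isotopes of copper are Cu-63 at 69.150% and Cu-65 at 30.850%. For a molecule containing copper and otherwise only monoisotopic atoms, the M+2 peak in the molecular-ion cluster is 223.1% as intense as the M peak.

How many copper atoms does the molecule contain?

The M+2/M ratio from n Cu atoms is n · q/p = n · 0.30850/0.69150.
n = 2.231 × 0.69150/0.30850 = 5.00 ≈ 5

5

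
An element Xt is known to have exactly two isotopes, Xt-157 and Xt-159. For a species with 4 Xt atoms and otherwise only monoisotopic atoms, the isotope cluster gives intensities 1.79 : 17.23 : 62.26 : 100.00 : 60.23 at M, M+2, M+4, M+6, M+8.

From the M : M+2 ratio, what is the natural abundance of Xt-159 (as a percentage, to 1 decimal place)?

Write p for the Xt-157 fraction. I(M+2)/I(M) = [C(4,1)·p^3·(1−p)] / p^4 = 4·(1−p)/p = 17.23/1.79 = 9.6257
(1−p)/p = 9.6257/4 = 2.4064  ⇒  p = 1/(1 + 2.4064) = 0.2936
Xt-157: 29.4%, Xt-159: 70.6%.

70.6%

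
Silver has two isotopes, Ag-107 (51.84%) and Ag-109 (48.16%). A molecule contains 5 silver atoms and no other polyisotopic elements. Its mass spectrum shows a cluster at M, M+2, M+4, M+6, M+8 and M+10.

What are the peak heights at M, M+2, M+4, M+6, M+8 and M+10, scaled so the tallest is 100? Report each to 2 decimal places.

The 5 Ag atoms are independent, so intensities follow the terms of (0.5184 + 0.4816)^5.
P(M) = 0.5184^5 = 0.037439
P(M+2) = 5 × 0.5184^4 × 0.4816^1 = 0.173907
P(M+4) = 10 × 0.5184^3 × 0.4816^2 = 0.323123
P(M+6) = 10 × 0.5184^2 × 0.4816^3 = 0.300185
P(M+8) = 5 × 0.5184^1 × 0.4816^4 = 0.139438
P(M+10) = 0.4816^5 = 0.025908
The M+4 peak is largest (0.323123); scaling to 100 gives 11.59 : 53.82 : 100.00 : 92.90 : 43.15 : 8.02.

11.59 : 53.82 : 100.00 : 92.90 : 43.15 : 8.02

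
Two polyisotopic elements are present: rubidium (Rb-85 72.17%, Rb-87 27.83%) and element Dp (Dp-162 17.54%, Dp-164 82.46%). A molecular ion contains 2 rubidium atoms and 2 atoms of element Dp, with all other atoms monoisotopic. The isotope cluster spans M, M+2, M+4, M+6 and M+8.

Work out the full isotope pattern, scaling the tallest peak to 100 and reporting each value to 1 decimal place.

Rubidium pattern (n=2): 0.52085089 : 0.40169822 : 0.07745089
Element Dp pattern (n=2): 0.03076516 : 0.28926968 : 0.67996516
Convolve the two distributions (both contribute in 2-u steps):
  M: 0.52085089×0.03076516 = 0.016024
  M+2: 0.52085089×0.28926968 + 0.40169822×0.03076516 = 0.163025
  M+4: 0.52085089×0.67996516 + 0.40169822×0.28926968 + 0.07745089×0.03076516 = 0.472742
  M+6: 0.40169822×0.67996516 + 0.07745089×0.28926968 = 0.295545
  M+8: 0.07745089×0.67996516 = 0.052664
Scale to base peak (0.472742) = 100: 3.4 : 34.5 : 100.0 : 62.5 : 11.1

3.4 : 34.5 : 100.0 : 62.5 : 11.1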